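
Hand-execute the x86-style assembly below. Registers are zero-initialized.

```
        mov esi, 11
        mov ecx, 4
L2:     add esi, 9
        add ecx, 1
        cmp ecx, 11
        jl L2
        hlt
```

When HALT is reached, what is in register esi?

74

esi=11
ecx=4
esi=11+9=20
ecx=4+1=5
cmp ecx, 11  (cmp 5,11)
jl L2: taken
esi=20+9=29
ecx=5+1=6
cmp ecx, 11  (cmp 6,11)
jl L2: taken
esi=29+9=38
ecx=6+1=7
cmp ecx, 11  (cmp 7,11)
jl L2: taken
esi=38+9=47
ecx=7+1=8
cmp ecx, 11  (cmp 8,11)
jl L2: taken
esi=47+9=56
ecx=8+1=9
cmp ecx, 11  (cmp 9,11)
jl L2: taken
esi=56+9=65
ecx=9+1=10
cmp ecx, 11  (cmp 10,11)
jl L2: taken
esi=65+9=74
ecx=10+1=11
cmp ecx, 11  (cmp 11,11)
jl L2: not taken
halt.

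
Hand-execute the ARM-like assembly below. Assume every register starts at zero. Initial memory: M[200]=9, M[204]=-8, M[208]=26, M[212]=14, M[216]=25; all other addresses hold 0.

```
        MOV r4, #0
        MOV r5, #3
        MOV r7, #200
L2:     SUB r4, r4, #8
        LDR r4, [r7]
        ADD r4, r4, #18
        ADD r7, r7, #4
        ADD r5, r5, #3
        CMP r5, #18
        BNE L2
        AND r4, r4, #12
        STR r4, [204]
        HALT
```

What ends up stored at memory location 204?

8

MOV r4, #0 → r4=0
MOV r5, #3 → r5=3
MOV r7, #200 → r7=200
SUB r4, r4, #8 → r4=0-8=-8
LDR r4, [r7] → r4=M[200]=9
ADD r4, r4, #18 → r4=9+18=27
ADD r7, r7, #4 → r7=200+4=204
ADD r5, r5, #3 → r5=3+3=6
CMP r5, #18  (cmp 6,18)
BNE L2: taken
SUB r4, r4, #8 → r4=27-8=19
LDR r4, [r7] → r4=M[204]=-8
ADD r4, r4, #18 → r4=(-8)+18=10
ADD r7, r7, #4 → r7=204+4=208
ADD r5, r5, #3 → r5=6+3=9
CMP r5, #18  (cmp 9,18)
BNE L2: taken
SUB r4, r4, #8 → r4=10-8=2
LDR r4, [r7] → r4=M[208]=26
ADD r4, r4, #18 → r4=26+18=44
ADD r7, r7, #4 → r7=208+4=212
ADD r5, r5, #3 → r5=9+3=12
CMP r5, #18  (cmp 12,18)
BNE L2: taken
SUB r4, r4, #8 → r4=44-8=36
LDR r4, [r7] → r4=M[212]=14
ADD r4, r4, #18 → r4=14+18=32
ADD r7, r7, #4 → r7=212+4=216
ADD r5, r5, #3 → r5=12+3=15
CMP r5, #18  (cmp 15,18)
BNE L2: taken
SUB r4, r4, #8 → r4=32-8=24
LDR r4, [r7] → r4=M[216]=25
ADD r4, r4, #18 → r4=25+18=43
ADD r7, r7, #4 → r7=216+4=220
ADD r5, r5, #3 → r5=15+3=18
CMP r5, #18  (cmp 18,18)
BNE L2: not taken
AND r4, r4, #12 → r4=43&12=8
STR r4, [204] → M[204]=8
halt.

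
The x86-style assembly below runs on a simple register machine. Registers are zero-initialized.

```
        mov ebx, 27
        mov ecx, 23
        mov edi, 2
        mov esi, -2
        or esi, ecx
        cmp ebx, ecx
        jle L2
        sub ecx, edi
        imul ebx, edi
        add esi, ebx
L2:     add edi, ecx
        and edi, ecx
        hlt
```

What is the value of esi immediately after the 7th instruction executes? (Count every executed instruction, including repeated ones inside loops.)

after mov ebx, 27: ebx=27
after mov ecx, 23: ecx=23
after mov edi, 2: edi=2
after mov esi, -2: esi=-2
after or esi, ecx: esi=(-2)|23=-1
cmp ebx, ecx  (cmp 27,23)
jle L2: not taken
After step 7: esi = -1.

-1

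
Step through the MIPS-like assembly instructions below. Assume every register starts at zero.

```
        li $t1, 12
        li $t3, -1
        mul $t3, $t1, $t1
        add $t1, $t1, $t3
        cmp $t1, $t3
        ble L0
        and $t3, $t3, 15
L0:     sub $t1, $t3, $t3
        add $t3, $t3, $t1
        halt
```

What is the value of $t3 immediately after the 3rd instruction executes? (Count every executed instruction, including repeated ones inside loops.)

144

li $t1, 12 → $t1=12
li $t3, -1 → $t3=-1
mul $t3, $t1, $t1 → $t3=12*12=144
After step 3: $t3 = 144.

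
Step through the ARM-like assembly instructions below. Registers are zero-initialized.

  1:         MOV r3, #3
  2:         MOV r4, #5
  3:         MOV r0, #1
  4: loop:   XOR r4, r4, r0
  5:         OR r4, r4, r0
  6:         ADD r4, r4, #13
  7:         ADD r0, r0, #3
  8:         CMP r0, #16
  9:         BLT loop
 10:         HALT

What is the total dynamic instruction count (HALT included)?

after MOV r3, #3: r3=3
after MOV r4, #5: r4=5
after MOV r0, #1: r0=1
after XOR r4, r4, r0: r4=5^1=4
after OR r4, r4, r0: r4=4|1=5
after ADD r4, r4, #13: r4=5+13=18
after ADD r0, r0, #3: r0=1+3=4
CMP r0, #16  (cmp 4,16)
BLT loop: taken
after XOR r4, r4, r0: r4=18^4=22
after OR r4, r4, r0: r4=22|4=22
after ADD r4, r4, #13: r4=22+13=35
after ADD r0, r0, #3: r0=4+3=7
CMP r0, #16  (cmp 7,16)
BLT loop: taken
after XOR r4, r4, r0: r4=35^7=36
after OR r4, r4, r0: r4=36|7=39
after ADD r4, r4, #13: r4=39+13=52
after ADD r0, r0, #3: r0=7+3=10
CMP r0, #16  (cmp 10,16)
BLT loop: taken
after XOR r4, r4, r0: r4=52^10=62
after OR r4, r4, r0: r4=62|10=62
after ADD r4, r4, #13: r4=62+13=75
after ADD r0, r0, #3: r0=10+3=13
CMP r0, #16  (cmp 13,16)
BLT loop: taken
after XOR r4, r4, r0: r4=75^13=70
after OR r4, r4, r0: r4=70|13=79
after ADD r4, r4, #13: r4=79+13=92
after ADD r0, r0, #3: r0=13+3=16
CMP r0, #16  (cmp 16,16)
BLT loop: not taken
halt.
Total executed instructions: 34.

34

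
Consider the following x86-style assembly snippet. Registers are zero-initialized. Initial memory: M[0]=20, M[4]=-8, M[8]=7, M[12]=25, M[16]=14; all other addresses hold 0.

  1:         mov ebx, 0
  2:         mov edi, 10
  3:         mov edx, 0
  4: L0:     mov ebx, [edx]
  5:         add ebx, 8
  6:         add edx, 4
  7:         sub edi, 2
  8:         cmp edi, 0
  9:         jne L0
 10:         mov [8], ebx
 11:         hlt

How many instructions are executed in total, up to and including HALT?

mov ebx, 0 → ebx=0
mov edi, 10 → edi=10
mov edx, 0 → edx=0
mov ebx, [edx] → ebx=M[0]=20
add ebx, 8 → ebx=20+8=28
add edx, 4 → edx=0+4=4
sub edi, 2 → edi=10-2=8
cmp edi, 0  (cmp 8,0)
jne L0: taken
mov ebx, [edx] → ebx=M[4]=-8
add ebx, 8 → ebx=(-8)+8=0
add edx, 4 → edx=4+4=8
sub edi, 2 → edi=8-2=6
cmp edi, 0  (cmp 6,0)
jne L0: taken
mov ebx, [edx] → ebx=M[8]=7
add ebx, 8 → ebx=7+8=15
add edx, 4 → edx=8+4=12
sub edi, 2 → edi=6-2=4
cmp edi, 0  (cmp 4,0)
jne L0: taken
mov ebx, [edx] → ebx=M[12]=25
add ebx, 8 → ebx=25+8=33
add edx, 4 → edx=12+4=16
sub edi, 2 → edi=4-2=2
cmp edi, 0  (cmp 2,0)
jne L0: taken
mov ebx, [edx] → ebx=M[16]=14
add ebx, 8 → ebx=14+8=22
add edx, 4 → edx=16+4=20
sub edi, 2 → edi=2-2=0
cmp edi, 0  (cmp 0,0)
jne L0: not taken
mov [8], ebx → M[8]=22
halt.
Total executed instructions: 35.

35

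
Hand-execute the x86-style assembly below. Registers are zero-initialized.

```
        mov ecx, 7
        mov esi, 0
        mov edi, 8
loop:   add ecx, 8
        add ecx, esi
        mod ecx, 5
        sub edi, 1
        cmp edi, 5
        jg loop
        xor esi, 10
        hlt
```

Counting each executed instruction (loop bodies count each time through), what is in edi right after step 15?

6

after mov ecx, 7: ecx=7
after mov esi, 0: esi=0
after mov edi, 8: edi=8
after add ecx, 8: ecx=7+8=15
after add ecx, esi: ecx=15+0=15
after mod ecx, 5: ecx=15%5=0
after sub edi, 1: edi=8-1=7
cmp edi, 5  (cmp 7,5)
jg loop: taken
after add ecx, 8: ecx=0+8=8
after add ecx, esi: ecx=8+0=8
after mod ecx, 5: ecx=8%5=3
after sub edi, 1: edi=7-1=6
cmp edi, 5  (cmp 6,5)
jg loop: taken
After step 15: edi = 6.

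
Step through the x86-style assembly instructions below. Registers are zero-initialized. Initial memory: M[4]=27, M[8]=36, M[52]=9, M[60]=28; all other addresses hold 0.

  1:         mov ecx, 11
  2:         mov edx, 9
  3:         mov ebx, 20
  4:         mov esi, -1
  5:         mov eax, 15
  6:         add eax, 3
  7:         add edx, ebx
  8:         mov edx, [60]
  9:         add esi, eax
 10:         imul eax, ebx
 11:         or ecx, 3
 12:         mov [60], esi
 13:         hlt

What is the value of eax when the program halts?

mov ecx, 11 → ecx=11
mov edx, 9 → edx=9
mov ebx, 20 → ebx=20
mov esi, -1 → esi=-1
mov eax, 15 → eax=15
add eax, 3 → eax=15+3=18
add edx, ebx → edx=9+20=29
mov edx, [60] → edx=M[60]=28
add esi, eax → esi=(-1)+18=17
imul eax, ebx → eax=18*20=360
or ecx, 3 → ecx=11|3=11
mov [60], esi → M[60]=17
halt.

360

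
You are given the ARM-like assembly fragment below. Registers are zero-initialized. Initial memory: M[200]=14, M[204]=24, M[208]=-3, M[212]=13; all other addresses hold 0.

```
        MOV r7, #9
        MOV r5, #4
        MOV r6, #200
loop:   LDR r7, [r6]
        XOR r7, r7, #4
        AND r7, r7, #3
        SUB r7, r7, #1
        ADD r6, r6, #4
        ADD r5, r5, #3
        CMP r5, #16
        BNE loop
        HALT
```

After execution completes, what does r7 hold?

0

r7=9
r5=4
r6=200
r7=M[200]=14
r7=14^4=10
r7=10&3=2
r7=2-1=1
r6=200+4=204
r5=4+3=7
CMP r5, #16  (cmp 7,16)
BNE loop: taken
r7=M[204]=24
r7=24^4=28
r7=28&3=0
r7=0-1=-1
r6=204+4=208
r5=7+3=10
CMP r5, #16  (cmp 10,16)
BNE loop: taken
r7=M[208]=-3
r7=(-3)^4=-7
r7=(-7)&3=1
r7=1-1=0
r6=208+4=212
r5=10+3=13
CMP r5, #16  (cmp 13,16)
BNE loop: taken
r7=M[212]=13
r7=13^4=9
r7=9&3=1
r7=1-1=0
r6=212+4=216
r5=13+3=16
CMP r5, #16  (cmp 16,16)
BNE loop: not taken
halt.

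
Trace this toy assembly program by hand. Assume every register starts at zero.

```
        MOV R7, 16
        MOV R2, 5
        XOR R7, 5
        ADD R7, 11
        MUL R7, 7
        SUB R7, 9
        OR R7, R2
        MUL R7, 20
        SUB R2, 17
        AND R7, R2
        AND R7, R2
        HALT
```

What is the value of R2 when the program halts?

R7=16
R2=5
R7=16^5=21
R7=21+11=32
R7=32*7=224
R7=224-9=215
R7=215|5=215
R7=215*20=4300
R2=5-17=-12
R7=4300&(-12)=4292
R7=4292&(-12)=4292
halt.

-12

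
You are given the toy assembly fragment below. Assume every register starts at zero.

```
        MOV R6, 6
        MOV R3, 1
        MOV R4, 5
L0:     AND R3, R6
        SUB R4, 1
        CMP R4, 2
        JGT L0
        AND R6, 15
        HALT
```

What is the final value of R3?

0

R6=6
R3=1
R4=5
R3=1&6=0
R4=5-1=4
CMP R4, 2  (cmp 4,2)
JGT L0: taken
R3=0&6=0
R4=4-1=3
CMP R4, 2  (cmp 3,2)
JGT L0: taken
R3=0&6=0
R4=3-1=2
CMP R4, 2  (cmp 2,2)
JGT L0: not taken
R6=6&15=6
halt.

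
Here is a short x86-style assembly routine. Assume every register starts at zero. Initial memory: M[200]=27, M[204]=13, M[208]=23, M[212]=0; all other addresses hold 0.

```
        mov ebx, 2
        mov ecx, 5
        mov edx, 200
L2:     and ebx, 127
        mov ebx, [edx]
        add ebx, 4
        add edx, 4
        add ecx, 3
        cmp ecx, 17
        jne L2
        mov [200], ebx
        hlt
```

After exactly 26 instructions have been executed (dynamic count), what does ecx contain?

ebx=2
ecx=5
edx=200
ebx=2&127=2
ebx=M[200]=27
ebx=27+4=31
edx=200+4=204
ecx=5+3=8
cmp ecx, 17  (cmp 8,17)
jne L2: taken
ebx=31&127=31
ebx=M[204]=13
ebx=13+4=17
edx=204+4=208
ecx=8+3=11
cmp ecx, 17  (cmp 11,17)
jne L2: taken
ebx=17&127=17
ebx=M[208]=23
ebx=23+4=27
edx=208+4=212
ecx=11+3=14
cmp ecx, 17  (cmp 14,17)
jne L2: taken
ebx=27&127=27
ebx=M[212]=0
After step 26: ecx = 14.

14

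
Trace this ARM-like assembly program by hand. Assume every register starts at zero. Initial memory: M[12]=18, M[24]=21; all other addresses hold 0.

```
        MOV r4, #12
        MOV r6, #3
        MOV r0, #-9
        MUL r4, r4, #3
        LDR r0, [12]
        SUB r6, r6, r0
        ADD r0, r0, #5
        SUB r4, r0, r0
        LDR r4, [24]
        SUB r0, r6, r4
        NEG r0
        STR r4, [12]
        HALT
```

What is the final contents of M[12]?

21

MOV r4, #12 → r4=12
MOV r6, #3 → r6=3
MOV r0, #-9 → r0=-9
MUL r4, r4, #3 → r4=12*3=36
LDR r0, [12] → r0=M[12]=18
SUB r6, r6, r0 → r6=3-18=-15
ADD r0, r0, #5 → r0=18+5=23
SUB r4, r0, r0 → r4=23-23=0
LDR r4, [24] → r4=M[24]=21
SUB r0, r6, r4 → r0=(-15)-21=-36
NEG r0 → r0=-(-36)=36
STR r4, [12] → M[12]=21
halt.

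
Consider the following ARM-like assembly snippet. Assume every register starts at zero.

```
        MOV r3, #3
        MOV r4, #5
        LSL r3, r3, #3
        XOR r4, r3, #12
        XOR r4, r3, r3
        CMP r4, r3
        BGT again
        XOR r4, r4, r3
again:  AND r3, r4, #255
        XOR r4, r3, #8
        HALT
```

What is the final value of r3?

MOV r3, #3 → r3=3
MOV r4, #5 → r4=5
LSL r3, r3, #3 → r3=3<<3=24
XOR r4, r3, #12 → r4=24^12=20
XOR r4, r3, r3 → r4=24^24=0
CMP r4, r3  (cmp 0,24)
BGT again: not taken
XOR r4, r4, r3 → r4=0^24=24
AND r3, r4, #255 → r3=24&255=24
XOR r4, r3, #8 → r4=24^8=16
halt.

24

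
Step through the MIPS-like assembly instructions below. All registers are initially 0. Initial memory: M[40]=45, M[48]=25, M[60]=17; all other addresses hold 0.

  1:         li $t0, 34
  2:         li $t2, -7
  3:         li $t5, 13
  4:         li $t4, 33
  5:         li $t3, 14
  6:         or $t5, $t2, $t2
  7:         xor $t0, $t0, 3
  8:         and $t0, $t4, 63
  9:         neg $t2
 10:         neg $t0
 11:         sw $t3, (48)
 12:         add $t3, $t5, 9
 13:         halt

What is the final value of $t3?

2

$t0=34
$t2=-7
$t5=13
$t4=33
$t3=14
$t5=(-7)|(-7)=-7
$t0=34^3=33
$t0=33&63=33
$t2=-(-7)=7
$t0=-(33)=-33
sw $t3, (48) → M[48]=14
$t3=(-7)+9=2
halt.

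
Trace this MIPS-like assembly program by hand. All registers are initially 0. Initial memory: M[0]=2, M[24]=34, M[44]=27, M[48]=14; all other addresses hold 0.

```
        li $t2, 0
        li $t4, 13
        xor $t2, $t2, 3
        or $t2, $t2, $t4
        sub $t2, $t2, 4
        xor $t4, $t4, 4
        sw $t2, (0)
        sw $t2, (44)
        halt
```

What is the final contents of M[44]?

11

$t2=0
$t4=13
$t2=0^3=3
$t2=3|13=15
$t2=15-4=11
$t4=13^4=9
sw $t2, (0) → M[0]=11
sw $t2, (44) → M[44]=11
halt.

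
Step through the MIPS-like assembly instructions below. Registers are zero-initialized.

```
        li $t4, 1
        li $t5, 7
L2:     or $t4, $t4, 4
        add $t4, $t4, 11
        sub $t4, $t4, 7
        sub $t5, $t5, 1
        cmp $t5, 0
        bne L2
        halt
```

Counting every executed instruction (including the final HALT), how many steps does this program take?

after li $t4, 1: $t4=1
after li $t5, 7: $t5=7
after or $t4, $t4, 4: $t4=1|4=5
after add $t4, $t4, 11: $t4=5+11=16
after sub $t4, $t4, 7: $t4=16-7=9
after sub $t5, $t5, 1: $t5=7-1=6
cmp $t5, 0  (cmp 6,0)
bne L2: taken
after or $t4, $t4, 4: $t4=9|4=13
after add $t4, $t4, 11: $t4=13+11=24
after sub $t4, $t4, 7: $t4=24-7=17
after sub $t5, $t5, 1: $t5=6-1=5
cmp $t5, 0  (cmp 5,0)
bne L2: taken
after or $t4, $t4, 4: $t4=17|4=21
after add $t4, $t4, 11: $t4=21+11=32
after sub $t4, $t4, 7: $t4=32-7=25
after sub $t5, $t5, 1: $t5=5-1=4
cmp $t5, 0  (cmp 4,0)
bne L2: taken
after or $t4, $t4, 4: $t4=25|4=29
after add $t4, $t4, 11: $t4=29+11=40
after sub $t4, $t4, 7: $t4=40-7=33
after sub $t5, $t5, 1: $t5=4-1=3
cmp $t5, 0  (cmp 3,0)
bne L2: taken
after or $t4, $t4, 4: $t4=33|4=37
after add $t4, $t4, 11: $t4=37+11=48
after sub $t4, $t4, 7: $t4=48-7=41
after sub $t5, $t5, 1: $t5=3-1=2
cmp $t5, 0  (cmp 2,0)
bne L2: taken
after or $t4, $t4, 4: $t4=41|4=45
after add $t4, $t4, 11: $t4=45+11=56
after sub $t4, $t4, 7: $t4=56-7=49
after sub $t5, $t5, 1: $t5=2-1=1
cmp $t5, 0  (cmp 1,0)
bne L2: taken
after or $t4, $t4, 4: $t4=49|4=53
after add $t4, $t4, 11: $t4=53+11=64
after sub $t4, $t4, 7: $t4=64-7=57
after sub $t5, $t5, 1: $t5=1-1=0
cmp $t5, 0  (cmp 0,0)
bne L2: not taken
halt.
Total executed instructions: 45.

45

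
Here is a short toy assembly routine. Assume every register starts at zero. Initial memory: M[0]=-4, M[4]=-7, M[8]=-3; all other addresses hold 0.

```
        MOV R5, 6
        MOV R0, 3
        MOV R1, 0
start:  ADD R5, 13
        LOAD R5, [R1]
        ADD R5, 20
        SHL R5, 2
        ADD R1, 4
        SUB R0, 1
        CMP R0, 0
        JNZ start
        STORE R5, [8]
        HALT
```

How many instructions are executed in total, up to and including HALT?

29

MOV R5, 6 → R5=6
MOV R0, 3 → R0=3
MOV R1, 0 → R1=0
ADD R5, 13 → R5=6+13=19
LOAD R5, [R1] → R5=M[0]=-4
ADD R5, 20 → R5=(-4)+20=16
SHL R5, 2 → R5=16<<2=64
ADD R1, 4 → R1=0+4=4
SUB R0, 1 → R0=3-1=2
CMP R0, 0  (cmp 2,0)
JNZ start: taken
ADD R5, 13 → R5=64+13=77
LOAD R5, [R1] → R5=M[4]=-7
ADD R5, 20 → R5=(-7)+20=13
SHL R5, 2 → R5=13<<2=52
ADD R1, 4 → R1=4+4=8
SUB R0, 1 → R0=2-1=1
CMP R0, 0  (cmp 1,0)
JNZ start: taken
ADD R5, 13 → R5=52+13=65
LOAD R5, [R1] → R5=M[8]=-3
ADD R5, 20 → R5=(-3)+20=17
SHL R5, 2 → R5=17<<2=68
ADD R1, 4 → R1=8+4=12
SUB R0, 1 → R0=1-1=0
CMP R0, 0  (cmp 0,0)
JNZ start: not taken
STORE R5, [8] → M[8]=68
halt.
Total executed instructions: 29.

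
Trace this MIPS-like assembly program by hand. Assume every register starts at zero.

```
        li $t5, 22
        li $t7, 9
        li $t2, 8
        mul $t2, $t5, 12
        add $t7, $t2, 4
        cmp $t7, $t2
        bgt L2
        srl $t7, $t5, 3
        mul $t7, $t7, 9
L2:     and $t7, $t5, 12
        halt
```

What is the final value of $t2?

$t5=22
$t7=9
$t2=8
$t2=22*12=264
$t7=264+4=268
cmp $t7, $t2  (cmp 268,264)
bgt L2: taken
$t7=22&12=4
halt.

264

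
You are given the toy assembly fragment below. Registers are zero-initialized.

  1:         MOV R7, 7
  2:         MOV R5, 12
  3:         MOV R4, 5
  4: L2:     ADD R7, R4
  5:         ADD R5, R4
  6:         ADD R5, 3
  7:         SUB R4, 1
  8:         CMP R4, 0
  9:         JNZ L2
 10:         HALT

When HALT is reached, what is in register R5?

42

MOV R7, 7 → R7=7
MOV R5, 12 → R5=12
MOV R4, 5 → R4=5
ADD R7, R4 → R7=7+5=12
ADD R5, R4 → R5=12+5=17
ADD R5, 3 → R5=17+3=20
SUB R4, 1 → R4=5-1=4
CMP R4, 0  (cmp 4,0)
JNZ L2: taken
ADD R7, R4 → R7=12+4=16
ADD R5, R4 → R5=20+4=24
ADD R5, 3 → R5=24+3=27
SUB R4, 1 → R4=4-1=3
CMP R4, 0  (cmp 3,0)
JNZ L2: taken
ADD R7, R4 → R7=16+3=19
ADD R5, R4 → R5=27+3=30
ADD R5, 3 → R5=30+3=33
SUB R4, 1 → R4=3-1=2
CMP R4, 0  (cmp 2,0)
JNZ L2: taken
ADD R7, R4 → R7=19+2=21
ADD R5, R4 → R5=33+2=35
ADD R5, 3 → R5=35+3=38
SUB R4, 1 → R4=2-1=1
CMP R4, 0  (cmp 1,0)
JNZ L2: taken
ADD R7, R4 → R7=21+1=22
ADD R5, R4 → R5=38+1=39
ADD R5, 3 → R5=39+3=42
SUB R4, 1 → R4=1-1=0
CMP R4, 0  (cmp 0,0)
JNZ L2: not taken
halt.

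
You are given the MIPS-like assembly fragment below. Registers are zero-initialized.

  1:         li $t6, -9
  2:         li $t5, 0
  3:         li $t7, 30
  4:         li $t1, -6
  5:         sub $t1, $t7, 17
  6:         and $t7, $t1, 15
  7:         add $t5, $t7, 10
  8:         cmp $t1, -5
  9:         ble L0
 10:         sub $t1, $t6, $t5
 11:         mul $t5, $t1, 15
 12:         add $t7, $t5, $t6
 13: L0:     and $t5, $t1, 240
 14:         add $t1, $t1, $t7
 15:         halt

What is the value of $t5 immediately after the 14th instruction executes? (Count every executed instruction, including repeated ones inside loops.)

li $t6, -9 → $t6=-9
li $t5, 0 → $t5=0
li $t7, 30 → $t7=30
li $t1, -6 → $t1=-6
sub $t1, $t7, 17 → $t1=30-17=13
and $t7, $t1, 15 → $t7=13&15=13
add $t5, $t7, 10 → $t5=13+10=23
cmp $t1, -5  (cmp 13,-5)
ble L0: not taken
sub $t1, $t6, $t5 → $t1=(-9)-23=-32
mul $t5, $t1, 15 → $t5=(-32)*15=-480
add $t7, $t5, $t6 → $t7=(-480)+(-9)=-489
and $t5, $t1, 240 → $t5=(-32)&240=224
add $t1, $t1, $t7 → $t1=(-32)+(-489)=-521
After step 14: $t5 = 224.

224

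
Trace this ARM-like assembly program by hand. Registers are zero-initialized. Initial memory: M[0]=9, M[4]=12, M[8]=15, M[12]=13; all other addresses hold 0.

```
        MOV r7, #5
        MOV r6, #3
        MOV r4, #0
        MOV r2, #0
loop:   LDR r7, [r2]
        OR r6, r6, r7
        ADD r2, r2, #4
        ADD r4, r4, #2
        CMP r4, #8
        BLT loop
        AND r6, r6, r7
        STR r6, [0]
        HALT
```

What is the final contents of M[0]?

13

after MOV r7, #5: r7=5
after MOV r6, #3: r6=3
after MOV r4, #0: r4=0
after MOV r2, #0: r2=0
after LDR r7, [r2]: r7=M[0]=9
after OR r6, r6, r7: r6=3|9=11
after ADD r2, r2, #4: r2=0+4=4
after ADD r4, r4, #2: r4=0+2=2
CMP r4, #8  (cmp 2,8)
BLT loop: taken
after LDR r7, [r2]: r7=M[4]=12
after OR r6, r6, r7: r6=11|12=15
after ADD r2, r2, #4: r2=4+4=8
after ADD r4, r4, #2: r4=2+2=4
CMP r4, #8  (cmp 4,8)
BLT loop: taken
after LDR r7, [r2]: r7=M[8]=15
after OR r6, r6, r7: r6=15|15=15
after ADD r2, r2, #4: r2=8+4=12
after ADD r4, r4, #2: r4=4+2=6
CMP r4, #8  (cmp 6,8)
BLT loop: taken
after LDR r7, [r2]: r7=M[12]=13
after OR r6, r6, r7: r6=15|13=15
after ADD r2, r2, #4: r2=12+4=16
after ADD r4, r4, #2: r4=6+2=8
CMP r4, #8  (cmp 8,8)
BLT loop: not taken
after AND r6, r6, r7: r6=15&13=13
STR r6, [0] → M[0]=13
halt.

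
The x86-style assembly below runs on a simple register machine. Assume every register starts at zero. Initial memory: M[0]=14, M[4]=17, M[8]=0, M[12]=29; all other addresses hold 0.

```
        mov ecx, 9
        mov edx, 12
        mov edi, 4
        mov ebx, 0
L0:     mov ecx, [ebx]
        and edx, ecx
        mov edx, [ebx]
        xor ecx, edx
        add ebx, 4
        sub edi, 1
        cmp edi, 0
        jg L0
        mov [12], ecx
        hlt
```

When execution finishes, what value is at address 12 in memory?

0

ecx=9
edx=12
edi=4
ebx=0
ecx=M[0]=14
edx=12&14=12
edx=M[0]=14
ecx=14^14=0
ebx=0+4=4
edi=4-1=3
cmp edi, 0  (cmp 3,0)
jg L0: taken
ecx=M[4]=17
edx=14&17=0
edx=M[4]=17
ecx=17^17=0
ebx=4+4=8
edi=3-1=2
cmp edi, 0  (cmp 2,0)
jg L0: taken
ecx=M[8]=0
edx=17&0=0
edx=M[8]=0
ecx=0^0=0
ebx=8+4=12
edi=2-1=1
cmp edi, 0  (cmp 1,0)
jg L0: taken
ecx=M[12]=29
edx=0&29=0
edx=M[12]=29
ecx=29^29=0
ebx=12+4=16
edi=1-1=0
cmp edi, 0  (cmp 0,0)
jg L0: not taken
mov [12], ecx → M[12]=0
halt.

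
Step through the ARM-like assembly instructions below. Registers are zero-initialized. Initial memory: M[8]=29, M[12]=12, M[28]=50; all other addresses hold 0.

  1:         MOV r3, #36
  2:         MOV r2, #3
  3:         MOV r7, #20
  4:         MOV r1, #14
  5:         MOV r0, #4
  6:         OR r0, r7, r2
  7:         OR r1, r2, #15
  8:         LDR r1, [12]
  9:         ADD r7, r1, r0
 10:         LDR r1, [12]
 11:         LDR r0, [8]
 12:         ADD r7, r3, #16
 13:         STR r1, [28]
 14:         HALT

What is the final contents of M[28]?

r3=36
r2=3
r7=20
r1=14
r0=4
r0=20|3=23
r1=3|15=15
r1=M[12]=12
r7=12+23=35
r1=M[12]=12
r0=M[8]=29
r7=36+16=52
STR r1, [28] → M[28]=12
halt.

12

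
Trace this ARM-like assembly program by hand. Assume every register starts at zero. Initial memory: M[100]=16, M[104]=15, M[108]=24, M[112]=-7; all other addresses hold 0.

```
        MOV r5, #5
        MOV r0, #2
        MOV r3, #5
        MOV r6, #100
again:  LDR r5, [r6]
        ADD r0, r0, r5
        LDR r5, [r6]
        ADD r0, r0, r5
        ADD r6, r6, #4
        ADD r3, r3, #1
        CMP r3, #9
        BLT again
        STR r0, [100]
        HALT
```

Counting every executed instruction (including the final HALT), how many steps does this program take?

38

r5=5
r0=2
r3=5
r6=100
r5=M[100]=16
r0=2+16=18
r5=M[100]=16
r0=18+16=34
r6=100+4=104
r3=5+1=6
CMP r3, #9  (cmp 6,9)
BLT again: taken
r5=M[104]=15
r0=34+15=49
r5=M[104]=15
r0=49+15=64
r6=104+4=108
r3=6+1=7
CMP r3, #9  (cmp 7,9)
BLT again: taken
r5=M[108]=24
r0=64+24=88
r5=M[108]=24
r0=88+24=112
r6=108+4=112
r3=7+1=8
CMP r3, #9  (cmp 8,9)
BLT again: taken
r5=M[112]=-7
r0=112+(-7)=105
r5=M[112]=-7
r0=105+(-7)=98
r6=112+4=116
r3=8+1=9
CMP r3, #9  (cmp 9,9)
BLT again: not taken
STR r0, [100] → M[100]=98
halt.
Total executed instructions: 38.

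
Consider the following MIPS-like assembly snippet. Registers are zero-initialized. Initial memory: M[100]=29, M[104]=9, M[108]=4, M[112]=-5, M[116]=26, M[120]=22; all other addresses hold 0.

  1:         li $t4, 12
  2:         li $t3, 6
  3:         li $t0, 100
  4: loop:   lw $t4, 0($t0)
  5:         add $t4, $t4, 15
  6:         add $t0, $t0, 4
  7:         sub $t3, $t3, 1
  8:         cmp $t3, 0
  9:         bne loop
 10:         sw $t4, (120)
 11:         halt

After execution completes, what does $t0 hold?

124

li $t4, 12 → $t4=12
li $t3, 6 → $t3=6
li $t0, 100 → $t0=100
lw $t4, 0($t0) → $t4=M[100]=29
add $t4, $t4, 15 → $t4=29+15=44
add $t0, $t0, 4 → $t0=100+4=104
sub $t3, $t3, 1 → $t3=6-1=5
cmp $t3, 0  (cmp 5,0)
bne loop: taken
lw $t4, 0($t0) → $t4=M[104]=9
add $t4, $t4, 15 → $t4=9+15=24
add $t0, $t0, 4 → $t0=104+4=108
sub $t3, $t3, 1 → $t3=5-1=4
cmp $t3, 0  (cmp 4,0)
bne loop: taken
lw $t4, 0($t0) → $t4=M[108]=4
add $t4, $t4, 15 → $t4=4+15=19
add $t0, $t0, 4 → $t0=108+4=112
sub $t3, $t3, 1 → $t3=4-1=3
cmp $t3, 0  (cmp 3,0)
bne loop: taken
lw $t4, 0($t0) → $t4=M[112]=-5
add $t4, $t4, 15 → $t4=(-5)+15=10
add $t0, $t0, 4 → $t0=112+4=116
sub $t3, $t3, 1 → $t3=3-1=2
cmp $t3, 0  (cmp 2,0)
bne loop: taken
lw $t4, 0($t0) → $t4=M[116]=26
add $t4, $t4, 15 → $t4=26+15=41
add $t0, $t0, 4 → $t0=116+4=120
sub $t3, $t3, 1 → $t3=2-1=1
cmp $t3, 0  (cmp 1,0)
bne loop: taken
lw $t4, 0($t0) → $t4=M[120]=22
add $t4, $t4, 15 → $t4=22+15=37
add $t0, $t0, 4 → $t0=120+4=124
sub $t3, $t3, 1 → $t3=1-1=0
cmp $t3, 0  (cmp 0,0)
bne loop: not taken
sw $t4, (120) → M[120]=37
halt.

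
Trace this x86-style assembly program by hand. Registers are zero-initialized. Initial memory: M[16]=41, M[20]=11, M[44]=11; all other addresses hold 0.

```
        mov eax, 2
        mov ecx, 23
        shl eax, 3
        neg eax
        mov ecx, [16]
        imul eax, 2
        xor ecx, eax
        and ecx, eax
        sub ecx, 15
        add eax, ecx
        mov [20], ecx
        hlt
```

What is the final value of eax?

mov eax, 2 → eax=2
mov ecx, 23 → ecx=23
shl eax, 3 → eax=2<<3=16
neg eax → eax=-(16)=-16
mov ecx, [16] → ecx=M[16]=41
imul eax, 2 → eax=(-16)*2=-32
xor ecx, eax → ecx=41^(-32)=-55
and ecx, eax → ecx=(-55)&(-32)=-64
sub ecx, 15 → ecx=(-64)-15=-79
add eax, ecx → eax=(-32)+(-79)=-111
mov [20], ecx → M[20]=-79
halt.

-111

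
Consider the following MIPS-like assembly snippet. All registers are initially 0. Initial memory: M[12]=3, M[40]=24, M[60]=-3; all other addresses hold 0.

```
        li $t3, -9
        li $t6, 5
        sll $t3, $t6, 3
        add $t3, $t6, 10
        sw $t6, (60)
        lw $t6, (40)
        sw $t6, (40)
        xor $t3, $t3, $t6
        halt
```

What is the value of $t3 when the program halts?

23

li $t3, -9 → $t3=-9
li $t6, 5 → $t6=5
sll $t3, $t6, 3 → $t3=5<<3=40
add $t3, $t6, 10 → $t3=5+10=15
sw $t6, (60) → M[60]=5
lw $t6, (40) → $t6=M[40]=24
sw $t6, (40) → M[40]=24
xor $t3, $t3, $t6 → $t3=15^24=23
halt.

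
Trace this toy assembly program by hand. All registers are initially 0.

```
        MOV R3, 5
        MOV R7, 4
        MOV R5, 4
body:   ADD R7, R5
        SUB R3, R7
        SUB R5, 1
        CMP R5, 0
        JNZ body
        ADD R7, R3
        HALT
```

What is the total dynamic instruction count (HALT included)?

25

MOV R3, 5 → R3=5
MOV R7, 4 → R7=4
MOV R5, 4 → R5=4
ADD R7, R5 → R7=4+4=8
SUB R3, R7 → R3=5-8=-3
SUB R5, 1 → R5=4-1=3
CMP R5, 0  (cmp 3,0)
JNZ body: taken
ADD R7, R5 → R7=8+3=11
SUB R3, R7 → R3=(-3)-11=-14
SUB R5, 1 → R5=3-1=2
CMP R5, 0  (cmp 2,0)
JNZ body: taken
ADD R7, R5 → R7=11+2=13
SUB R3, R7 → R3=(-14)-13=-27
SUB R5, 1 → R5=2-1=1
CMP R5, 0  (cmp 1,0)
JNZ body: taken
ADD R7, R5 → R7=13+1=14
SUB R3, R7 → R3=(-27)-14=-41
SUB R5, 1 → R5=1-1=0
CMP R5, 0  (cmp 0,0)
JNZ body: not taken
ADD R7, R3 → R7=14+(-41)=-27
halt.
Total executed instructions: 25.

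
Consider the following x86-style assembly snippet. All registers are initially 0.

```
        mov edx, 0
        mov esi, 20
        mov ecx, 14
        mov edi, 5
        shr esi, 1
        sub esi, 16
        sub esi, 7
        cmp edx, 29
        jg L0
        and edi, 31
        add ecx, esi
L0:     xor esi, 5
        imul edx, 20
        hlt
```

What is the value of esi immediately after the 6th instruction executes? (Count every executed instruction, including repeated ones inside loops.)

after mov edx, 0: edx=0
after mov esi, 20: esi=20
after mov ecx, 14: ecx=14
after mov edi, 5: edi=5
after shr esi, 1: esi=20>>1=10
after sub esi, 16: esi=10-16=-6
After step 6: esi = -6.

-6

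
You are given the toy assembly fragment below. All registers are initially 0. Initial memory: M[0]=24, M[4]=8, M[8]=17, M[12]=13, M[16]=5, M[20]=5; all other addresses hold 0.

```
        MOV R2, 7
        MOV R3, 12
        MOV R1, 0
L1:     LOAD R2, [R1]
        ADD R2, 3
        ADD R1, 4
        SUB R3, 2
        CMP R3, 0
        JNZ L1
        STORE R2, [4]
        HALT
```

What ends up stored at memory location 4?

after MOV R2, 7: R2=7
after MOV R3, 12: R3=12
after MOV R1, 0: R1=0
after LOAD R2, [R1]: R2=M[0]=24
after ADD R2, 3: R2=24+3=27
after ADD R1, 4: R1=0+4=4
after SUB R3, 2: R3=12-2=10
CMP R3, 0  (cmp 10,0)
JNZ L1: taken
after LOAD R2, [R1]: R2=M[4]=8
after ADD R2, 3: R2=8+3=11
after ADD R1, 4: R1=4+4=8
after SUB R3, 2: R3=10-2=8
CMP R3, 0  (cmp 8,0)
JNZ L1: taken
after LOAD R2, [R1]: R2=M[8]=17
after ADD R2, 3: R2=17+3=20
after ADD R1, 4: R1=8+4=12
after SUB R3, 2: R3=8-2=6
CMP R3, 0  (cmp 6,0)
JNZ L1: taken
after LOAD R2, [R1]: R2=M[12]=13
after ADD R2, 3: R2=13+3=16
after ADD R1, 4: R1=12+4=16
after SUB R3, 2: R3=6-2=4
CMP R3, 0  (cmp 4,0)
JNZ L1: taken
after LOAD R2, [R1]: R2=M[16]=5
after ADD R2, 3: R2=5+3=8
after ADD R1, 4: R1=16+4=20
after SUB R3, 2: R3=4-2=2
CMP R3, 0  (cmp 2,0)
JNZ L1: taken
after LOAD R2, [R1]: R2=M[20]=5
after ADD R2, 3: R2=5+3=8
after ADD R1, 4: R1=20+4=24
after SUB R3, 2: R3=2-2=0
CMP R3, 0  (cmp 0,0)
JNZ L1: not taken
STORE R2, [4] → M[4]=8
halt.

8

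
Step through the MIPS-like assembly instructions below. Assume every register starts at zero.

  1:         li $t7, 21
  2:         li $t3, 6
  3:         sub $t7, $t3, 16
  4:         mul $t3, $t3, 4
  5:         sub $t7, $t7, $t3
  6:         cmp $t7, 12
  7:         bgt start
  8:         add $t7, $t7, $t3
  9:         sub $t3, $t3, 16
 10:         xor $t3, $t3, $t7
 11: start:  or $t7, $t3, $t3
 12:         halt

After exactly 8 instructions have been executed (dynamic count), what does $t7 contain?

-10

after li $t7, 21: $t7=21
after li $t3, 6: $t3=6
after sub $t7, $t3, 16: $t7=6-16=-10
after mul $t3, $t3, 4: $t3=6*4=24
after sub $t7, $t7, $t3: $t7=(-10)-24=-34
cmp $t7, 12  (cmp -34,12)
bgt start: not taken
after add $t7, $t7, $t3: $t7=(-34)+24=-10
After step 8: $t7 = -10.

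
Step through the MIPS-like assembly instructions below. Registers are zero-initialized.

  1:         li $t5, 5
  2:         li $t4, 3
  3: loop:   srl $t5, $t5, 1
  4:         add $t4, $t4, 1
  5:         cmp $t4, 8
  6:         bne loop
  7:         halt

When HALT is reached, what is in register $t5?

$t5=5
$t4=3
$t5=5>>1=2
$t4=3+1=4
cmp $t4, 8  (cmp 4,8)
bne loop: taken
$t5=2>>1=1
$t4=4+1=5
cmp $t4, 8  (cmp 5,8)
bne loop: taken
$t5=1>>1=0
$t4=5+1=6
cmp $t4, 8  (cmp 6,8)
bne loop: taken
$t5=0>>1=0
$t4=6+1=7
cmp $t4, 8  (cmp 7,8)
bne loop: taken
$t5=0>>1=0
$t4=7+1=8
cmp $t4, 8  (cmp 8,8)
bne loop: not taken
halt.

0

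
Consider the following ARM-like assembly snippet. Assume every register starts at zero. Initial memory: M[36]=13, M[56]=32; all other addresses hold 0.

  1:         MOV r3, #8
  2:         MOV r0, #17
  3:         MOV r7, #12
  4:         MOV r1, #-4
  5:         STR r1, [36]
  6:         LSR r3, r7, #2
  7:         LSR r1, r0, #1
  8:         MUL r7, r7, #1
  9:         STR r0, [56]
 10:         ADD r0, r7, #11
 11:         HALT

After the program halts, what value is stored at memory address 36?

-4

MOV r3, #8 → r3=8
MOV r0, #17 → r0=17
MOV r7, #12 → r7=12
MOV r1, #-4 → r1=-4
STR r1, [36] → M[36]=-4
LSR r3, r7, #2 → r3=12>>2=3
LSR r1, r0, #1 → r1=17>>1=8
MUL r7, r7, #1 → r7=12*1=12
STR r0, [56] → M[56]=17
ADD r0, r7, #11 → r0=12+11=23
halt.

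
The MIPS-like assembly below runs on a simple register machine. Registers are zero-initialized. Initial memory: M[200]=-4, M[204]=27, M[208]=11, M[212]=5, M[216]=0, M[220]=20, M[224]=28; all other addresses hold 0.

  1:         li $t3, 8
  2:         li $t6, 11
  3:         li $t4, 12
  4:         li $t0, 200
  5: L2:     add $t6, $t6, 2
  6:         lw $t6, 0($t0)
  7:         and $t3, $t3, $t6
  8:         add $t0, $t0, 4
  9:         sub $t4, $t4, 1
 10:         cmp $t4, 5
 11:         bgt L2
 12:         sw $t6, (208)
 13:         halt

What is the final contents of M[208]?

28

$t3=8
$t6=11
$t4=12
$t0=200
$t6=11+2=13
$t6=M[200]=-4
$t3=8&(-4)=8
$t0=200+4=204
$t4=12-1=11
cmp $t4, 5  (cmp 11,5)
bgt L2: taken
$t6=(-4)+2=-2
$t6=M[204]=27
$t3=8&27=8
$t0=204+4=208
$t4=11-1=10
cmp $t4, 5  (cmp 10,5)
bgt L2: taken
$t6=27+2=29
$t6=M[208]=11
$t3=8&11=8
$t0=208+4=212
$t4=10-1=9
cmp $t4, 5  (cmp 9,5)
bgt L2: taken
$t6=11+2=13
$t6=M[212]=5
$t3=8&5=0
$t0=212+4=216
$t4=9-1=8
cmp $t4, 5  (cmp 8,5)
bgt L2: taken
$t6=5+2=7
$t6=M[216]=0
$t3=0&0=0
$t0=216+4=220
$t4=8-1=7
cmp $t4, 5  (cmp 7,5)
bgt L2: taken
$t6=0+2=2
$t6=M[220]=20
$t3=0&20=0
$t0=220+4=224
$t4=7-1=6
cmp $t4, 5  (cmp 6,5)
bgt L2: taken
$t6=20+2=22
$t6=M[224]=28
$t3=0&28=0
$t0=224+4=228
$t4=6-1=5
cmp $t4, 5  (cmp 5,5)
bgt L2: not taken
sw $t6, (208) → M[208]=28
halt.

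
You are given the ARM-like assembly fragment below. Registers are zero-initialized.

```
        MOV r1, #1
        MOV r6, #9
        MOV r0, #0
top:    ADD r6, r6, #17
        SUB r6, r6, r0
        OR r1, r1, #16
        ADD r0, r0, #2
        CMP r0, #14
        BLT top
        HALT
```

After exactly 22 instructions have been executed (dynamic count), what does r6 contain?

r1=1
r6=9
r0=0
r6=9+17=26
r6=26-0=26
r1=1|16=17
r0=0+2=2
CMP r0, #14  (cmp 2,14)
BLT top: taken
r6=26+17=43
r6=43-2=41
r1=17|16=17
r0=2+2=4
CMP r0, #14  (cmp 4,14)
BLT top: taken
r6=41+17=58
r6=58-4=54
r1=17|16=17
r0=4+2=6
CMP r0, #14  (cmp 6,14)
BLT top: taken
r6=54+17=71
After step 22: r6 = 71.

71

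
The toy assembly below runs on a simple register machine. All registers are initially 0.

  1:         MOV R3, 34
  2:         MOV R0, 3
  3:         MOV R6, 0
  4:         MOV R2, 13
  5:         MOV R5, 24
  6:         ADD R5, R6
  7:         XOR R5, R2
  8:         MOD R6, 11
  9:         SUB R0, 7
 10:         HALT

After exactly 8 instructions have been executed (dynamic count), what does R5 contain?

21

MOV R3, 34 → R3=34
MOV R0, 3 → R0=3
MOV R6, 0 → R6=0
MOV R2, 13 → R2=13
MOV R5, 24 → R5=24
ADD R5, R6 → R5=24+0=24
XOR R5, R2 → R5=24^13=21
MOD R6, 11 → R6=0%11=0
After step 8: R5 = 21.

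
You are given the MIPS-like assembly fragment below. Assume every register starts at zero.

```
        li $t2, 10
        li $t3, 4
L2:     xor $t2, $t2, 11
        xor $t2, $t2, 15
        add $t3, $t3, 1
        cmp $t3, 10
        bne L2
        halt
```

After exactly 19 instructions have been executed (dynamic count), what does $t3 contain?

li $t2, 10 → $t2=10
li $t3, 4 → $t3=4
xor $t2, $t2, 11 → $t2=10^11=1
xor $t2, $t2, 15 → $t2=1^15=14
add $t3, $t3, 1 → $t3=4+1=5
cmp $t3, 10  (cmp 5,10)
bne L2: taken
xor $t2, $t2, 11 → $t2=14^11=5
xor $t2, $t2, 15 → $t2=5^15=10
add $t3, $t3, 1 → $t3=5+1=6
cmp $t3, 10  (cmp 6,10)
bne L2: taken
xor $t2, $t2, 11 → $t2=10^11=1
xor $t2, $t2, 15 → $t2=1^15=14
add $t3, $t3, 1 → $t3=6+1=7
cmp $t3, 10  (cmp 7,10)
bne L2: taken
xor $t2, $t2, 11 → $t2=14^11=5
xor $t2, $t2, 15 → $t2=5^15=10
After step 19: $t3 = 7.

7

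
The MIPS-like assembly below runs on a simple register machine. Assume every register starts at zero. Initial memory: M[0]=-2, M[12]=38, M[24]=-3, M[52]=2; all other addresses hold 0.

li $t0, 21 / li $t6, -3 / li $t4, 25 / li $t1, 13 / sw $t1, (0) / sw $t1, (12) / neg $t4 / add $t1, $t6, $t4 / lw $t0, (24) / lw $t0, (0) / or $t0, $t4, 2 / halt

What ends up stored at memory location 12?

13

li $t0, 21 → $t0=21
li $t6, -3 → $t6=-3
li $t4, 25 → $t4=25
li $t1, 13 → $t1=13
sw $t1, (0) → M[0]=13
sw $t1, (12) → M[12]=13
neg $t4 → $t4=-(25)=-25
add $t1, $t6, $t4 → $t1=(-3)+(-25)=-28
lw $t0, (24) → $t0=M[24]=-3
lw $t0, (0) → $t0=M[0]=13
or $t0, $t4, 2 → $t0=(-25)|2=-25
halt.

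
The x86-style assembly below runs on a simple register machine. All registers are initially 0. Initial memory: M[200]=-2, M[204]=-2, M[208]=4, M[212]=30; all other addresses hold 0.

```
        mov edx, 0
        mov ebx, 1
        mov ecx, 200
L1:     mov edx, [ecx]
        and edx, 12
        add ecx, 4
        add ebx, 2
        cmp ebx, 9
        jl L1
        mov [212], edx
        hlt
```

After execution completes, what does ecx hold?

mov edx, 0 → edx=0
mov ebx, 1 → ebx=1
mov ecx, 200 → ecx=200
mov edx, [ecx] → edx=M[200]=-2
and edx, 12 → edx=(-2)&12=12
add ecx, 4 → ecx=200+4=204
add ebx, 2 → ebx=1+2=3
cmp ebx, 9  (cmp 3,9)
jl L1: taken
mov edx, [ecx] → edx=M[204]=-2
and edx, 12 → edx=(-2)&12=12
add ecx, 4 → ecx=204+4=208
add ebx, 2 → ebx=3+2=5
cmp ebx, 9  (cmp 5,9)
jl L1: taken
mov edx, [ecx] → edx=M[208]=4
and edx, 12 → edx=4&12=4
add ecx, 4 → ecx=208+4=212
add ebx, 2 → ebx=5+2=7
cmp ebx, 9  (cmp 7,9)
jl L1: taken
mov edx, [ecx] → edx=M[212]=30
and edx, 12 → edx=30&12=12
add ecx, 4 → ecx=212+4=216
add ebx, 2 → ebx=7+2=9
cmp ebx, 9  (cmp 9,9)
jl L1: not taken
mov [212], edx → M[212]=12
halt.

216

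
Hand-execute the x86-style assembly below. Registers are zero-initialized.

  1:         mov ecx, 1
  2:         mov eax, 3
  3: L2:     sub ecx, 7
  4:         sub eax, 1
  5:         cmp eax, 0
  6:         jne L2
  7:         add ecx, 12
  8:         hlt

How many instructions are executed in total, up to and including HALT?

16

ecx=1
eax=3
ecx=1-7=-6
eax=3-1=2
cmp eax, 0  (cmp 2,0)
jne L2: taken
ecx=(-6)-7=-13
eax=2-1=1
cmp eax, 0  (cmp 1,0)
jne L2: taken
ecx=(-13)-7=-20
eax=1-1=0
cmp eax, 0  (cmp 0,0)
jne L2: not taken
ecx=(-20)+12=-8
halt.
Total executed instructions: 16.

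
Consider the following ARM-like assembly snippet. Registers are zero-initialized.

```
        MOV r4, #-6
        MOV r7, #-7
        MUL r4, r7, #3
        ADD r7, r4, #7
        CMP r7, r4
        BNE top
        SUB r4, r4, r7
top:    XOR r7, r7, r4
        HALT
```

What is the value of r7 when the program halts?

r4=-6
r7=-7
r4=(-7)*3=-21
r7=(-21)+7=-14
CMP r7, r4  (cmp -14,-21)
BNE top: taken
r7=(-14)^(-21)=25
halt.

25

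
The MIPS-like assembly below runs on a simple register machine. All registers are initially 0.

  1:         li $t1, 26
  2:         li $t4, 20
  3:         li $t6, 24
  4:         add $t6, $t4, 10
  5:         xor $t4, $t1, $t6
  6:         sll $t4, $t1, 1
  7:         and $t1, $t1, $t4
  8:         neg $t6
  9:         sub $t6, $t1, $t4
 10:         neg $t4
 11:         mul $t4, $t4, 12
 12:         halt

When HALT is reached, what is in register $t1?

16

li $t1, 26 → $t1=26
li $t4, 20 → $t4=20
li $t6, 24 → $t6=24
add $t6, $t4, 10 → $t6=20+10=30
xor $t4, $t1, $t6 → $t4=26^30=4
sll $t4, $t1, 1 → $t4=26<<1=52
and $t1, $t1, $t4 → $t1=26&52=16
neg $t6 → $t6=-(30)=-30
sub $t6, $t1, $t4 → $t6=16-52=-36
neg $t4 → $t4=-(52)=-52
mul $t4, $t4, 12 → $t4=(-52)*12=-624
halt.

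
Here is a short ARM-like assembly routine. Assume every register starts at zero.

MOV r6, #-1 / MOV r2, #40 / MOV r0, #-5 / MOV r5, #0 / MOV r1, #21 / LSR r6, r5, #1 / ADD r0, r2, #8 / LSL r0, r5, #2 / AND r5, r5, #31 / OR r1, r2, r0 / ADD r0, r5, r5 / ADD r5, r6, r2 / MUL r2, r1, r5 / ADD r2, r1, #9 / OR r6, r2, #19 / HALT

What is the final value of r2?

r6=-1
r2=40
r0=-5
r5=0
r1=21
r6=0>>1=0
r0=40+8=48
r0=0<<2=0
r5=0&31=0
r1=40|0=40
r0=0+0=0
r5=0+40=40
r2=40*40=1600
r2=40+9=49
r6=49|19=51
halt.

49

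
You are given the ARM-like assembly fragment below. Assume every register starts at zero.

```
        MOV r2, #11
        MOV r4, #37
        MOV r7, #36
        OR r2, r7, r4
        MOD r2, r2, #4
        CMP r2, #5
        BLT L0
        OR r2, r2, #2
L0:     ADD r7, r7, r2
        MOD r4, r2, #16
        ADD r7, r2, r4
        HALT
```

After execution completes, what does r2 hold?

MOV r2, #11 → r2=11
MOV r4, #37 → r4=37
MOV r7, #36 → r7=36
OR r2, r7, r4 → r2=36|37=37
MOD r2, r2, #4 → r2=37%4=1
CMP r2, #5  (cmp 1,5)
BLT L0: taken
ADD r7, r7, r2 → r7=36+1=37
MOD r4, r2, #16 → r4=1%16=1
ADD r7, r2, r4 → r7=1+1=2
halt.

1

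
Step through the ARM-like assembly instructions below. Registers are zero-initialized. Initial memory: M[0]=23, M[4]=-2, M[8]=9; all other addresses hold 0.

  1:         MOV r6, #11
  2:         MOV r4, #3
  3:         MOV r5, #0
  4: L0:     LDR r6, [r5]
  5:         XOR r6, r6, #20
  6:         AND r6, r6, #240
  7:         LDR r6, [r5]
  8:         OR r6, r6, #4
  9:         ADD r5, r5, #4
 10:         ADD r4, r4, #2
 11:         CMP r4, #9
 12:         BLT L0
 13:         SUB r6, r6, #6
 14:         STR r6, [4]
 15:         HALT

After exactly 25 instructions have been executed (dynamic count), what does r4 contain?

r6=11
r4=3
r5=0
r6=M[0]=23
r6=23^20=3
r6=3&240=0
r6=M[0]=23
r6=23|4=23
r5=0+4=4
r4=3+2=5
CMP r4, #9  (cmp 5,9)
BLT L0: taken
r6=M[4]=-2
r6=(-2)^20=-22
r6=(-22)&240=224
r6=M[4]=-2
r6=(-2)|4=-2
r5=4+4=8
r4=5+2=7
CMP r4, #9  (cmp 7,9)
BLT L0: taken
r6=M[8]=9
r6=9^20=29
r6=29&240=16
r6=M[8]=9
After step 25: r4 = 7.

7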